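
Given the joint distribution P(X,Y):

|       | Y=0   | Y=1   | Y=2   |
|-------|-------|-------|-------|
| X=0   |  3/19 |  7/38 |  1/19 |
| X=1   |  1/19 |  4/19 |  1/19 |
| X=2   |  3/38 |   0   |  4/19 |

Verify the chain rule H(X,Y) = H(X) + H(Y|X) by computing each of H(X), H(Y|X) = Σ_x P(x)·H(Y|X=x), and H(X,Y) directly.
H(X) = 1.5722 bits, H(Y|X) = 1.2042 bits, H(X,Y) = 2.7764 bits

Marginal of X (row sums):
  P(X=0) = 3/19 + 7/38 + 1/19 = 15/38
  P(X=1) = 1/19 + 4/19 + 1/19 = 6/19
  P(X=2) = 3/38 + 0 + 4/19 = 11/38
H(X) = -[(15/38)·log₂(15/38) + (6/19)·log₂(6/19) + (11/38)·log₂(11/38)]
  = 0.529357 + 0.525147 + 0.517722 = 1.5722 bits

H(Y|X) = Σ_x P(x)·H(Y|X=x):
  X=0: P(X=0) = 15/38, P(Y|X=0) = (2/5, 7/15, 2/15) → H(Y|X=0) = 1.429473
  X=1: P(X=1) = 6/19, P(Y|X=1) = (1/6, 2/3, 1/6) → H(Y|X=1) = 1.251629
  X=2: P(X=2) = 11/38, P(Y|X=2) = (3/11, 0, 8/11) → H(Y|X=2) = 0.845351
H(Y|X) = (15/38)·1.429473 + (6/19)·1.251629 + (11/38)·0.845351 = 1.2042 bits

H(X,Y) = -Σ_{x,y} P(x,y) log₂ P(x,y). Per-cell terms -P(x,y)·log₂P(x,y):
  X=0: 0.420468, 0.449579, 0.223575
  X=1: 0.223575, 0.473248, 0.223575
  X=2: 0.289181, 0.000000, 0.473248
  (cells with P = 0 contribute 0)
Sum of the 9 terms: H(X,Y) = 2.7764 bits

Chain rule check:
  H(X) + H(Y|X) = 1.5722 + 1.2042 = 2.7764 bits
  H(X,Y) = 2.7764 bits
✓ Chain rule verified.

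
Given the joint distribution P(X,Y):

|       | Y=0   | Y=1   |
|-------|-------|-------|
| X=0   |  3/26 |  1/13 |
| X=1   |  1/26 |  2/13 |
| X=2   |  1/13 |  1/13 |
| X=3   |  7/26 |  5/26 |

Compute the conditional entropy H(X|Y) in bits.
1.7767 bits

H(X|Y) = H(X,Y) - H(Y)

H(X,Y) = -Σ_{x,y} P(x,y) log₂ P(x,y). Per-cell terms -P(x,y)·log₂P(x,y):
  X=0: 0.3595, 0.2846
  X=1: 0.1808, 0.4155
  X=2: 0.2846, 0.2846
  X=3: 0.5097, 0.4574
Sum of the 8 terms: H(X,Y) = 2.7767 bits

Marginal of Y (column sums):
  P(Y=0) = 3/26 + 1/26 + 1/13 + 7/26 = 1/2
  P(Y=1) = 1/13 + 2/13 + 1/13 + 5/26 = 1/2
H(Y) = -[(1/2)·log₂(1/2) + (1/2)·log₂(1/2)]
  = 0.5000 + 0.5000 = 1.0000 bits

H(X|Y) = H(X,Y) - H(Y) = 2.7767 - 1.0000 = 1.7767 bits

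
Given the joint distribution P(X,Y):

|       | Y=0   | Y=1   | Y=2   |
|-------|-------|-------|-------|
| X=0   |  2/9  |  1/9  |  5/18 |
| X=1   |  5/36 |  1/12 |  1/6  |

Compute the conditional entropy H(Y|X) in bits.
1.5088 bits

H(Y|X) = H(X,Y) - H(X)

H(X,Y) = -Σ_{x,y} P(x,y) log₂ P(x,y). Per-cell terms -P(x,y)·log₂P(x,y):
  X=0: 0.48221, 0.35221, 0.51333
  X=1: 0.39556, 0.29875, 0.43083
Sum of the 6 terms: H(X,Y) = 2.4729 bits

Marginal of X (row sums):
  P(X=0) = 2/9 + 1/9 + 5/18 = 11/18
  P(X=1) = 5/36 + 1/12 + 1/6 = 7/18
H(X) = -[(11/18)·log₂(11/18) + (7/18)·log₂(7/18)]
  = 0.43419 + 0.52989 = 0.9641 bits

H(Y|X) = H(X,Y) - H(X) = 2.4729 - 0.9641 = 1.5088 bits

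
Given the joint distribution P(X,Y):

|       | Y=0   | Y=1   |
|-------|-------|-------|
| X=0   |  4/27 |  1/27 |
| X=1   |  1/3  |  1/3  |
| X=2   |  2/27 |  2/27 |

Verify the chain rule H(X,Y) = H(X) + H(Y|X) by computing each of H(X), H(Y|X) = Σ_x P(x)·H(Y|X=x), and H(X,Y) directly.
H(X) = 1.2487 bits, H(Y|X) = 0.9485 bits, H(X,Y) = 2.1972 bits

Marginal of X (row sums):
  P(X=0) = 4/27 + 1/27 = 5/27
  P(X=1) = 1/3 + 1/3 = 2/3
  P(X=2) = 2/27 + 2/27 = 4/27
H(X) = -[(5/27)·log₂(5/27) + (2/3)·log₂(2/3) + (4/27)·log₂(4/27)]
  = 0.45055 + 0.38998 + 0.40813 = 1.2487 bits

H(Y|X) = Σ_x P(x)·H(Y|X=x):
  X=0: P(X=0) = 5/27, P(Y|X=0) = (4/5, 1/5) → H(Y|X=0) = 0.72193
  X=1: P(X=1) = 2/3, P(Y|X=1) = (1/2, 1/2) → H(Y|X=1) = 1.00000
  X=2: P(X=2) = 4/27, P(Y|X=2) = (1/2, 1/2) → H(Y|X=2) = 1.00000
H(Y|X) = (5/27)·0.72193 + (2/3)·1.00000 + (4/27)·1.00000 = 0.9485 bits

H(X,Y) = -Σ_{x,y} P(x,y) log₂ P(x,y). Per-cell terms -P(x,y)·log₂P(x,y):
  X=0: 0.40813, 0.17611
  X=1: 0.52832, 0.52832
  X=2: 0.27814, 0.27814
Sum of the 6 terms: H(X,Y) = 2.1972 bits

Chain rule check:
  H(X) + H(Y|X) = 1.2487 + 0.9485 = 2.1972 bits
  H(X,Y) = 2.1972 bits
✓ Chain rule verified.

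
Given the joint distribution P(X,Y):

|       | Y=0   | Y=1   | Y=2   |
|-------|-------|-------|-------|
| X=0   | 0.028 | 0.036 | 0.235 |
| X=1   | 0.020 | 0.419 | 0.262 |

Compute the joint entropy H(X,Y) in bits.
1.9531 bits

H(X,Y) = -Σ_{x,y} P(x,y) log₂ P(x,y). Per-cell terms -P(x,y)·log₂P(x,y):
  X=0: 0.1444, 0.1727, 0.4910
  X=1: 0.1129, 0.5258, 0.5063
Sum of the 6 terms: H(X,Y) = 1.9531 bits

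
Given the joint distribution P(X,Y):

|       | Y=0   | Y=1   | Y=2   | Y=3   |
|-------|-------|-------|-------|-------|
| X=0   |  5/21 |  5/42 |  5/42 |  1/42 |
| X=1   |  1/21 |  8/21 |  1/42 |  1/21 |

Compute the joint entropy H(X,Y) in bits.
2.4295 bits

H(X,Y) = -Σ_{x,y} P(x,y) log₂ P(x,y). Per-cell terms -P(x,y)·log₂P(x,y):
  X=0: 0.4929, 0.3655, 0.3655, 0.1284
  X=1: 0.2092, 0.5304, 0.1284, 0.2092
Sum of the 8 terms: H(X,Y) = 2.4295 bits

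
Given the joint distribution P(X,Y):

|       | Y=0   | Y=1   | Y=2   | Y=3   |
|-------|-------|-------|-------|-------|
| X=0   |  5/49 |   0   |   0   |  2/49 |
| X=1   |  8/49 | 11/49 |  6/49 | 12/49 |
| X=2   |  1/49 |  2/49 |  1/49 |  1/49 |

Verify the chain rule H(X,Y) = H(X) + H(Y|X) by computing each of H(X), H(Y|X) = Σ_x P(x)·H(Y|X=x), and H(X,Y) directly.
H(X) = 1.0431 bits, H(Y|X) = 1.7922 bits, H(X,Y) = 2.8353 bits

Marginal of X (row sums):
  P(X=0) = 5/49 + 0 + 0 + 2/49 = 1/7
  P(X=1) = 8/49 + 11/49 + 6/49 + 12/49 = 37/49
  P(X=2) = 1/49 + 2/49 + 1/49 + 1/49 = 5/49
H(X) = -[(1/7)·log₂(1/7) + (37/49)·log₂(37/49) + (5/49)·log₂(5/49)]
  = 0.40105 + 0.30601 + 0.33600 = 1.0431 bits

H(Y|X) = Σ_x P(x)·H(Y|X=x):
  X=0: P(X=0) = 1/7, P(Y|X=0) = (5/7, 0, 0, 2/7) → H(Y|X=0) = 0.86312
  X=1: P(X=1) = 37/49, P(Y|X=1) = (8/37, 11/37, 6/37, 12/37) → H(Y|X=1) = 1.95045
  X=2: P(X=2) = 5/49, P(Y|X=2) = (1/5, 2/5, 1/5, 1/5) → H(Y|X=2) = 1.92193
H(Y|X) = (1/7)·0.86312 + (37/49)·1.95045 + (5/49)·1.92193 = 1.7922 bits

H(X,Y) = -Σ_{x,y} P(x,y) log₂ P(x,y). Per-cell terms -P(x,y)·log₂P(x,y):
  X=0: 0.33600, 0.00000, 0.00000, 0.18836
  X=1: 0.42689, 0.48384, 0.37099, 0.49708
  X=2: 0.11459, 0.18836, 0.11459, 0.11459
  (cells with P = 0 contribute 0)
Sum of the 12 terms: H(X,Y) = 2.8353 bits

Chain rule check:
  H(X) + H(Y|X) = 1.0431 + 1.7922 = 2.8353 bits
  H(X,Y) = 2.8353 bits
✓ Chain rule verified.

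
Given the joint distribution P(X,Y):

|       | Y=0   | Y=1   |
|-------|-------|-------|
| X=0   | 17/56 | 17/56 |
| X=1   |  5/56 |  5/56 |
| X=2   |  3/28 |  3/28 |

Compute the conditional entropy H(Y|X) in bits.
1.0000 bits

H(Y|X) = H(X,Y) - H(X)

H(X,Y) = -Σ_{x,y} P(x,y) log₂ P(x,y). Per-cell terms -P(x,y)·log₂P(x,y):
  X=0: 0.52211, 0.52211
  X=1: 0.31120, 0.31120
  X=2: 0.34526, 0.34526
Sum of the 6 terms: H(X,Y) = 2.3571 bits

Marginal of X (row sums):
  P(X=0) = 17/56 + 17/56 = 17/28
  P(X=1) = 5/56 + 5/56 = 5/28
  P(X=2) = 3/28 + 3/28 = 3/14
H(X) = -[(17/28)·log₂(17/28) + (5/28)·log₂(5/28) + (3/14)·log₂(3/14)]
  = 0.43708 + 0.44383 + 0.47623 = 1.3571 bits

H(Y|X) = H(X,Y) - H(X) = 2.3571 - 1.3571 = 1.0000 bits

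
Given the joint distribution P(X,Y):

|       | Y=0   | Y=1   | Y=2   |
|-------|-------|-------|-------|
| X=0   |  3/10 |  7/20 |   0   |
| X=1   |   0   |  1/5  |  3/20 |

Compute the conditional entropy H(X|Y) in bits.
0.5201 bits

H(X|Y) = H(X,Y) - H(Y)

H(X,Y) = -Σ_{x,y} P(x,y) log₂ P(x,y). Per-cell terms -P(x,y)·log₂P(x,y):
  X=0: 0.5211, 0.5301, 0.0000
  X=1: 0.0000, 0.4644, 0.4105
  (cells with P = 0 contribute 0)
Sum of the 6 terms: H(X,Y) = 1.9261 bits

Marginal of Y (column sums):
  P(Y=0) = 3/10 + 0 = 3/10
  P(Y=1) = 7/20 + 1/5 = 11/20
  P(Y=2) = 0 + 3/20 = 3/20
H(Y) = -[(3/10)·log₂(3/10) + (11/20)·log₂(11/20) + (3/20)·log₂(3/20)]
  = 0.5211 + 0.4744 + 0.4105 = 1.4060 bits

H(X|Y) = H(X,Y) - H(Y) = 1.9261 - 1.4060 = 0.5201 bits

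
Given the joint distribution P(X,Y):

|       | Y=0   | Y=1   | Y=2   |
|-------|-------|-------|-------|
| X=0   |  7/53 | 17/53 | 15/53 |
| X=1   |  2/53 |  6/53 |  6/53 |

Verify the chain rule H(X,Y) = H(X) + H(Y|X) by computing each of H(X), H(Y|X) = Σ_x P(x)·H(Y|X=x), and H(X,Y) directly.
H(X) = 0.8329 bits, H(Y|X) = 1.4844 bits, H(X,Y) = 2.3173 bits

Marginal of X (row sums):
  P(X=0) = 7/53 + 17/53 + 15/53 = 39/53
  P(X=1) = 2/53 + 6/53 + 6/53 = 14/53
H(X) = -[(39/53)·log₂(39/53) + (14/53)·log₂(14/53)]
  = 0.3256 + 0.5073 = 0.8329 bits

H(Y|X) = Σ_x P(x)·H(Y|X=x):
  X=0: P(X=0) = 39/53, P(Y|X=0) = (7/39, 17/39, 5/13) → H(Y|X=0) = 1.4972
  X=1: P(X=1) = 14/53, P(Y|X=1) = (1/7, 3/7, 3/7) → H(Y|X=1) = 1.4488
H(Y|X) = (39/53)·1.4972 + (14/53)·1.4488 = 1.4844 bits

H(X,Y) = -Σ_{x,y} P(x,y) log₂ P(x,y). Per-cell terms -P(x,y)·log₂P(x,y):
  X=0: 0.3857, 0.5262, 0.5154
  X=1: 0.1784, 0.3558, 0.3558
Sum of the 6 terms: H(X,Y) = 2.3173 bits

Chain rule check:
  H(X) + H(Y|X) = 0.8329 + 1.4844 = 2.3173 bits
  H(X,Y) = 2.3173 bits
✓ Chain rule verified.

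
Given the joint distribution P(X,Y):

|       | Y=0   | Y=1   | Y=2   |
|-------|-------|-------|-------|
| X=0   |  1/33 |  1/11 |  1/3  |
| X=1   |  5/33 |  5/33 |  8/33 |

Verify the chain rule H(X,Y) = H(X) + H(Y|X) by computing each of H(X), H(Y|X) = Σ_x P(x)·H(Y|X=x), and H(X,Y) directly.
H(X) = 0.9940 bits, H(Y|X) = 1.3222 bits, H(X,Y) = 2.3163 bits

Marginal of X (row sums):
  P(X=0) = 1/33 + 1/11 + 1/3 = 5/11
  P(X=1) = 5/33 + 5/33 + 8/33 = 6/11
H(X) = -[(5/11)·log₂(5/11) + (6/11)·log₂(6/11)]
  = 0.5170 + 0.4770 = 0.9940 bits

H(Y|X) = Σ_x P(x)·H(Y|X=x):
  X=0: P(X=0) = 5/11, P(Y|X=0) = (1/15, 1/5, 11/15) → H(Y|X=0) = 1.0530
  X=1: P(X=1) = 6/11, P(Y|X=1) = (5/18, 5/18, 4/9) → H(Y|X=1) = 1.5466
H(Y|X) = (5/11)·1.0530 + (6/11)·1.5466 = 1.3222 bits

H(X,Y) = -Σ_{x,y} P(x,y) log₂ P(x,y). Per-cell terms -P(x,y)·log₂P(x,y):
  X=0: 0.1529, 0.3145, 0.5283
  X=1: 0.4125, 0.4125, 0.4956
Sum of the 6 terms: H(X,Y) = 2.3163 bits

Chain rule check:
  H(X) + H(Y|X) = 0.9940 + 1.3222 = 2.3162 bits
  H(X,Y) = 2.3163 bits
✓ Chain rule verified (Δ = 0.0001 is 4-dp rounding noise: each of the three values was rounded independently).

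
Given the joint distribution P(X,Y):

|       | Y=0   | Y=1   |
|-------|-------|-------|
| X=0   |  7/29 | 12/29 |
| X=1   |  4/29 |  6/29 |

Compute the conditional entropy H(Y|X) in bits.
0.9569 bits

H(Y|X) = H(X,Y) - H(X)

H(X,Y) = -Σ_{x,y} P(x,y) log₂ P(x,y). Per-cell terms -P(x,y)·log₂P(x,y):
  X=0: 0.49498, 0.52677
  X=1: 0.39420, 0.47028
Sum of the 4 terms: H(X,Y) = 1.88623 bits

Marginal of X (row sums):
  P(X=0) = 7/29 + 12/29 = 19/29
  P(X=1) = 4/29 + 6/29 = 10/29
H(X) = -[(19/29)·log₂(19/29) + (10/29)·log₂(10/29)]
  = 0.39969 + 0.52967 = 0.92936 bits

H(Y|X) = H(X,Y) - H(X) = 1.88623 - 0.92936 = 0.9569 bits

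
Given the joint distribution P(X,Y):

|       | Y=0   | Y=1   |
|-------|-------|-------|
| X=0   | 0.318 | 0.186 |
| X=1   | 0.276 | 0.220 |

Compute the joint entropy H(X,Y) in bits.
1.9702 bits

H(X,Y) = -Σ_{x,y} P(x,y) log₂ P(x,y). Per-cell terms -P(x,y)·log₂P(x,y):
  X=0: 0.5256, 0.4514
  X=1: 0.5126, 0.4806
Sum of the 4 terms: H(X,Y) = 1.9702 bits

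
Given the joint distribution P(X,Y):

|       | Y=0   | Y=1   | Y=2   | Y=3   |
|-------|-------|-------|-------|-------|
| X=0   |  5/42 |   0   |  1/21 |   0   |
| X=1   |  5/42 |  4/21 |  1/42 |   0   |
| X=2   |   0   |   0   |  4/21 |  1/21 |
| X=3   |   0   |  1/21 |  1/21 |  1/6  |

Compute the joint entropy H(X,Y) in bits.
3.0383 bits

H(X,Y) = -Σ_{x,y} P(x,y) log₂ P(x,y). Per-cell terms -P(x,y)·log₂P(x,y):
  X=0: 0.36552, 0.00000, 0.20916, 0.00000
  X=1: 0.36552, 0.45568, 0.12839, 0.00000
  X=2: 0.00000, 0.00000, 0.45568, 0.20916
  X=3: 0.00000, 0.20916, 0.20916, 0.43083
  (cells with P = 0 contribute 0)
Sum of the 16 terms: H(X,Y) = 3.0383 bits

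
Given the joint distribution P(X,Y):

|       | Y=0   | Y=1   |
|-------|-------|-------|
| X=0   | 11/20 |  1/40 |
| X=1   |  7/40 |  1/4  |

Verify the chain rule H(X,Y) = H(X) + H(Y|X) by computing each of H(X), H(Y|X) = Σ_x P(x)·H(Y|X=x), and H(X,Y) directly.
H(X) = 0.9837 bits, H(Y|X) = 0.5638 bits, H(X,Y) = 1.5475 bits

Marginal of X (row sums):
  P(X=0) = 11/20 + 1/40 = 23/40
  P(X=1) = 7/40 + 1/4 = 17/40
H(X) = -[(23/40)·log₂(23/40) + (17/40)·log₂(17/40)]
  = 0.45906 + 0.52465 = 0.9837 bits

H(Y|X) = Σ_x P(x)·H(Y|X=x):
  X=0: P(X=0) = 23/40, P(Y|X=0) = (22/23, 1/23) → H(Y|X=0) = 0.25802
  X=1: P(X=1) = 17/40, P(Y|X=1) = (7/17, 10/17) → H(Y|X=1) = 0.97742
H(Y|X) = (23/40)·0.25802 + (17/40)·0.97742 = 0.5638 bits

H(X,Y) = -Σ_{x,y} P(x,y) log₂ P(x,y). Per-cell terms -P(x,y)·log₂P(x,y):
  X=0: 0.47437, 0.13305
  X=1: 0.44005, 0.50000
Sum of the 4 terms: H(X,Y) = 1.5475 bits

Chain rule check:
  H(X) + H(Y|X) = 0.9837 + 0.5638 = 1.5475 bits
  H(X,Y) = 1.5475 bits
✓ Chain rule verified.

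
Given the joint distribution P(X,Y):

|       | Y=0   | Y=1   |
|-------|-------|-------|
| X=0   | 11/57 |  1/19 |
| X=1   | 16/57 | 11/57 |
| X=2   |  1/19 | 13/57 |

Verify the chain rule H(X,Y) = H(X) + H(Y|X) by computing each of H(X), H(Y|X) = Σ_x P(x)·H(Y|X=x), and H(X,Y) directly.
H(X) = 1.5226 bits, H(Y|X) = 0.8414 bits, H(X,Y) = 2.3641 bits

Marginal of X (row sums):
  P(X=0) = 11/57 + 1/19 = 14/57
  P(X=1) = 16/57 + 11/57 = 9/19
  P(X=2) = 1/19 + 13/57 = 16/57
H(X) = -[(14/57)·log₂(14/57) + (9/19)·log₂(9/19) + (16/57)·log₂(16/57)]
  = 0.49750 + 0.51063 + 0.51450 = 1.5226 bits

H(Y|X) = Σ_x P(x)·H(Y|X=x):
  X=0: P(X=0) = 14/57, P(Y|X=0) = (11/14, 3/14) → H(Y|X=0) = 0.74960
  X=1: P(X=1) = 9/19, P(Y|X=1) = (16/27, 11/27) → H(Y|X=1) = 0.97512
  X=2: P(X=2) = 16/57, P(Y|X=2) = (3/16, 13/16) → H(Y|X=2) = 0.69621
H(Y|X) = (14/57)·0.74960 + (9/19)·0.97512 + (16/57)·0.69621 = 0.8414 bits

H(X,Y) = -Σ_{x,y} P(x,y) log₂ P(x,y). Per-cell terms -P(x,y)·log₂P(x,y):
  X=0: 0.45804, 0.22358
  X=1: 0.51450, 0.45804
  X=2: 0.22358, 0.48635
Sum of the 6 terms: H(X,Y) = 2.3641 bits

Chain rule check:
  H(X) + H(Y|X) = 1.5226 + 0.8414 = 2.3640 bits
  H(X,Y) = 2.3641 bits
✓ Chain rule verified (Δ = 0.0001 is 4-dp rounding noise: each of the three values was rounded independently).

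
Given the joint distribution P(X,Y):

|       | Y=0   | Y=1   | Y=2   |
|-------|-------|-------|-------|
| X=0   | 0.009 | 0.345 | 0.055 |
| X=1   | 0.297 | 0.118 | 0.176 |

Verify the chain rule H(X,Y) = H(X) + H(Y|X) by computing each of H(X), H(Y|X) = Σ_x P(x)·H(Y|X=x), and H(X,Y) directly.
H(X) = 0.9760 bits, H(Y|X) = 1.1701 bits, H(X,Y) = 2.1461 bits

Marginal of X (row sums):
  P(X=0) = 0.009 + 0.345 + 0.055 = 0.409
  P(X=1) = 0.297 + 0.118 + 0.176 = 0.591
H(X) = -[0.409·log₂(0.409) + 0.591·log₂(0.591)]
  = 0.52754 + 0.44843 = 0.9760 bits

H(Y|X) = Σ_x P(x)·H(Y|X=x):
  X=0: P(X=0) = 0.409, P(Y|X=0) = (9/409, 345/409, 55/409) → H(Y|X=0) = 0.71750
  X=1: P(X=1) = 0.591, P(Y|X=1) = (99/197, 118/591, 176/591) → H(Y|X=1) = 1.48339
H(Y|X) = 0.409·0.71750 + 0.591·1.48339 = 1.1701 bits

H(X,Y) = -Σ_{x,y} P(x,y) log₂ P(x,y). Per-cell terms -P(x,y)·log₂P(x,y):
  X=0: 0.06116, 0.52969, 0.23014
  X=1: 0.52019, 0.36381, 0.44112
Sum of the 6 terms: H(X,Y) = 2.1461 bits

Chain rule check:
  H(X) + H(Y|X) = 0.9760 + 1.1701 = 2.1461 bits
  H(X,Y) = 2.1461 bits
✓ Chain rule verified.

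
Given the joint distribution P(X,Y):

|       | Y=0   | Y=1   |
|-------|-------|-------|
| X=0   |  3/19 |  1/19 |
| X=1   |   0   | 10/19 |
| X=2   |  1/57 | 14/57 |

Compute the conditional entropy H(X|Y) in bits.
1.0612 bits

H(X|Y) = H(X,Y) - H(Y)

H(X,Y) = -Σ_{x,y} P(x,y) log₂ P(x,y). Per-cell terms -P(x,y)·log₂P(x,y):
  X=0: 0.420468, 0.223575
  X=1: 0.000000, 0.487368
  X=2: 0.102331, 0.497500
  (cells with P = 0 contribute 0)
Sum of the 6 terms: H(X,Y) = 1.73124 bits

Marginal of Y (column sums):
  P(Y=0) = 3/19 + 0 + 1/57 = 10/57
  P(Y=1) = 1/19 + 10/19 + 14/57 = 47/57
H(Y) = -[(10/57)·log₂(10/57) + (47/57)·log₂(47/57)]
  = 0.440520 + 0.229476 = 0.67000 bits

H(X|Y) = H(X,Y) - H(Y) = 1.73124 - 0.67000 = 1.0612 bits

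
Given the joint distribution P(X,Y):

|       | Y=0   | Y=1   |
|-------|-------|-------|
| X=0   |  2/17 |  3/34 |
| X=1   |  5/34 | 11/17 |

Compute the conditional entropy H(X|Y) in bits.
0.6516 bits

H(X|Y) = H(X,Y) - H(Y)

H(X,Y) = -Σ_{x,y} P(x,y) log₂ P(x,y). Per-cell terms -P(x,y)·log₂P(x,y):
  X=0: 0.36323, 0.30904
  X=1: 0.40670, 0.40637
Sum of the 4 terms: H(X,Y) = 1.48534 bits

Marginal of Y (column sums):
  P(Y=0) = 2/17 + 5/34 = 9/34
  P(Y=1) = 3/34 + 11/17 = 25/34
H(Y) = -[(9/34)·log₂(9/34) + (25/34)·log₂(25/34)]
  = 0.50758 + 0.32618 = 0.83376 bits

H(X|Y) = H(X,Y) - H(Y) = 1.48534 - 0.83376 = 0.6516 bits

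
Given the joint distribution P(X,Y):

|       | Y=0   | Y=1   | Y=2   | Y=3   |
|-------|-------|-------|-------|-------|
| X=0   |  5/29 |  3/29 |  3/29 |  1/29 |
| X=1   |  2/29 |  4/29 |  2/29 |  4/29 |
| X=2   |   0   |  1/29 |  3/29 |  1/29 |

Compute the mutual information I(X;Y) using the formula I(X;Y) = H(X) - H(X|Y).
0.2050 bits

I(X;Y) = H(X) - H(X|Y)

Marginal of X (row sums):
  P(X=0) = 5/29 + 3/29 + 3/29 + 1/29 = 12/29
  P(X=1) = 2/29 + 4/29 + 2/29 + 4/29 = 12/29
  P(X=2) = 0 + 1/29 + 3/29 + 1/29 = 5/29
H(X) = -[(12/29)·log₂(12/29) + (12/29)·log₂(12/29) + (5/29)·log₂(5/29)]
  = 0.526766 + 0.526766 + 0.437251 = 1.49078 bits

Marginal of Y (column sums):
  P(Y=0) = 5/29 + 2/29 + 0 = 7/29
  P(Y=1) = 3/29 + 4/29 + 1/29 = 8/29
  P(Y=2) = 3/29 + 2/29 + 3/29 = 8/29
  P(Y=3) = 1/29 + 4/29 + 1/29 = 6/29
H(X|Y) = Σ_y P(y)·H(X|Y=y):
  Y=0: P(Y=0) = 7/29, P(X|Y=0) = (5/7, 2/7, 0) → H(X|Y=0) = 0.863121
  Y=1: P(Y=1) = 8/29, P(X|Y=1) = (3/8, 1/2, 1/8) → H(X|Y=1) = 1.405639
  Y=2: P(Y=2) = 8/29, P(X|Y=2) = (3/8, 1/4, 3/8) → H(X|Y=2) = 1.561278
  Y=3: P(Y=3) = 6/29, P(X|Y=3) = (1/6, 2/3, 1/6) → H(X|Y=3) = 1.251629
H(X|Y) = (7/29)·0.863121 + (8/29)·1.405639 + (8/29)·1.561278 + (6/29)·1.251629 = 1.28576 bits

I(X;Y) = H(X) - H(X|Y) = 1.49078 - 1.28576 = 0.2050 bits

Cross-check via I(X;Y) = H(X) + H(Y) - H(X,Y): computing H(Y) from the column sums and H(X,Y) from the 12 cells in the same way gives H(Y) = 1.99035 bits and H(X,Y) = 3.27611 bits, so
I(X;Y) = 1.49078 + 1.99035 - 3.27611 = 0.2050 bits ✓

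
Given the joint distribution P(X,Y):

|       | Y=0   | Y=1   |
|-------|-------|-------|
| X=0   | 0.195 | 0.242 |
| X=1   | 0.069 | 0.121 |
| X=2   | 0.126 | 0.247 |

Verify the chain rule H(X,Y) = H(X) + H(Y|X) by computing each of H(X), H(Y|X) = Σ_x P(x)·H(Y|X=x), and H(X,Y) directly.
H(X) = 1.5078 bits, H(Y|X) = 0.9571 bits, H(X,Y) = 2.4649 bits

Marginal of X (row sums):
  P(X=0) = 0.195 + 0.242 = 0.437
  P(X=1) = 0.069 + 0.121 = 0.190
  P(X=2) = 0.126 + 0.247 = 0.373
H(X) = -[0.437·log₂(0.437) + 0.190·log₂(0.190) + 0.373·log₂(0.373)]
  = 0.52191 + 0.45523 + 0.53069 = 1.5078 bits

H(Y|X) = Σ_x P(x)·H(Y|X=x):
  X=0: P(X=0) = 0.437, P(Y|X=0) = (195/437, 242/437) → H(Y|X=0) = 0.99164
  X=1: P(X=1) = 0.190, P(Y|X=1) = (69/190, 121/190) → H(Y|X=1) = 0.94527
  X=2: P(X=2) = 0.373, P(Y|X=2) = (126/373, 247/373) → H(Y|X=2) = 0.92270
H(Y|X) = 0.437·0.99164 + 0.190·0.94527 + 0.373·0.92270 = 0.9571 bits

H(X,Y) = -Σ_{x,y} P(x,y) log₂ P(x,y). Per-cell terms -P(x,y)·log₂P(x,y):
  X=0: 0.45990, 0.49535
  X=1: 0.26615, 0.36868
  X=2: 0.37655, 0.49830
Sum of the 6 terms: H(X,Y) = 2.4649 bits

Chain rule check:
  H(X) + H(Y|X) = 1.5078 + 0.9571 = 2.4649 bits
  H(X,Y) = 2.4649 bits
✓ Chain rule verified.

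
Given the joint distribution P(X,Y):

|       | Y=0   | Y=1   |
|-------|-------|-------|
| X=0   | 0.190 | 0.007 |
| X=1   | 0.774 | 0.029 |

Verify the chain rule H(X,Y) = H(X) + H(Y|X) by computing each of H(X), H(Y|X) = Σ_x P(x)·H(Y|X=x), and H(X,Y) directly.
H(X) = 0.7159 bits, H(Y|X) = 0.2236 bits, H(X,Y) = 0.9395 bits

Marginal of X (row sums):
  P(X=0) = 0.190 + 0.007 = 0.197
  P(X=1) = 0.774 + 0.029 = 0.803
H(X) = -[0.197·log₂(0.197) + 0.803·log₂(0.803)]
  = 0.4617 + 0.2542 = 0.7159 bits

H(Y|X) = Σ_x P(x)·H(Y|X=x):
  X=0: P(X=0) = 0.197, P(Y|X=0) = (190/197, 7/197) → H(Y|X=0) = 0.2214
  X=1: P(X=1) = 0.803, P(Y|X=1) = (774/803, 29/803) → H(Y|X=1) = 0.2242
H(Y|X) = 0.197·0.2214 + 0.803·0.2242 = 0.2236 bits

H(X,Y) = -Σ_{x,y} P(x,y) log₂ P(x,y). Per-cell terms -P(x,y)·log₂P(x,y):
  X=0: 0.4552, 0.0501
  X=1: 0.2861, 0.1481
Sum of the 4 terms: H(X,Y) = 0.9395 bits

Chain rule check:
  H(X) + H(Y|X) = 0.7159 + 0.2236 = 0.9395 bits
  H(X,Y) = 0.9395 bits
✓ Chain rule verified.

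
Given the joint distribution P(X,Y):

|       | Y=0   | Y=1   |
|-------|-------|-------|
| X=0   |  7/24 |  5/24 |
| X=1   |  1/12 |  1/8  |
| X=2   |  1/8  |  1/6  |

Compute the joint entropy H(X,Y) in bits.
2.4695 bits

H(X,Y) = -Σ_{x,y} P(x,y) log₂ P(x,y). Per-cell terms -P(x,y)·log₂P(x,y):
  X=0: 0.5185, 0.4715
  X=1: 0.2987, 0.3750
  X=2: 0.3750, 0.4308
Sum of the 6 terms: H(X,Y) = 2.4695 bits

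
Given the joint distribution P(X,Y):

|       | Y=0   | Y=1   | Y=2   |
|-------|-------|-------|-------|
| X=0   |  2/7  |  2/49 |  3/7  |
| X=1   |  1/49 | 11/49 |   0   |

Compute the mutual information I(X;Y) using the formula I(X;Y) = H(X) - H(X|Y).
0.5306 bits

I(X;Y) = H(X) - H(X|Y)

Marginal of X (row sums):
  P(X=0) = 2/7 + 2/49 + 3/7 = 37/49
  P(X=1) = 1/49 + 11/49 + 0 = 12/49
H(X) = -[(37/49)·log₂(37/49) + (12/49)·log₂(12/49)]
  = 0.30601 + 0.49708 = 0.80309 bits

Marginal of Y (column sums):
  P(Y=0) = 2/7 + 1/49 = 15/49
  P(Y=1) = 2/49 + 11/49 = 13/49
  P(Y=2) = 3/7 + 0 = 3/7
H(X|Y) = Σ_y P(y)·H(X|Y=y):
  Y=0: P(Y=0) = 15/49, P(X|Y=0) = (14/15, 1/15) → H(X|Y=0) = 0.35336
  Y=1: P(Y=1) = 13/49, P(X|Y=1) = (2/13, 11/13) → H(X|Y=1) = 0.61938
  Y=2: P(Y=2) = 3/7, P(X|Y=2) = (1, 0) → H(X|Y=2) = 0.00000
H(X|Y) = (15/49)·0.35336 + (13/49)·0.61938 + (3/7)·0.00000 = 0.27250 bits

I(X;Y) = H(X) - H(X|Y) = 0.80309 - 0.27250 = 0.5306 bits

Cross-check via I(X;Y) = H(X) + H(Y) - H(X,Y): computing H(Y) from the column sums and H(X,Y) from the 6 cells in the same way gives H(Y) = 1.55455 bits and H(X,Y) = 1.82705 bits, so
I(X;Y) = 0.80309 + 1.55455 - 1.82705 = 0.5306 bits ✓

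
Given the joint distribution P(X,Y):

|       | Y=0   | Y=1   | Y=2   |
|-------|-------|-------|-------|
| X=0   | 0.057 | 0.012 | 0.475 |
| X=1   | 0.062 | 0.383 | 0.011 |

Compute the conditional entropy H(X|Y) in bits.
0.2722 bits

H(X|Y) = H(X,Y) - H(Y)

H(X,Y) = -Σ_{x,y} P(x,y) log₂ P(x,y). Per-cell terms -P(x,y)·log₂P(x,y):
  X=0: 0.23557, 0.07657, 0.51015
  X=1: 0.24872, 0.53030, 0.07157
Sum of the 6 terms: H(X,Y) = 1.6729 bits

Marginal of Y (column sums):
  P(Y=0) = 0.057 + 0.062 = 0.119
  P(Y=1) = 0.012 + 0.383 = 0.395
  P(Y=2) = 0.475 + 0.011 = 0.486
H(Y) = -[0.119·log₂(0.119) + 0.395·log₂(0.395) + 0.486·log₂(0.486)]
  = 0.36545 + 0.52933 + 0.50591 = 1.4007 bits

H(X|Y) = H(X,Y) - H(Y) = 1.6729 - 1.4007 = 0.2722 bits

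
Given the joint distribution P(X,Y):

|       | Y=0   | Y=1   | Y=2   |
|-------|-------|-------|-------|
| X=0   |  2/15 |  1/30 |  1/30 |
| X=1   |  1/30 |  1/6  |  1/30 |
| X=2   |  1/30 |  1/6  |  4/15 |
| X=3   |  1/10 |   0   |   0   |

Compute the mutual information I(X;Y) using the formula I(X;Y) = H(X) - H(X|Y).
0.4720 bits

I(X;Y) = H(X) - H(X|Y)

Marginal of X (row sums):
  P(X=0) = 2/15 + 1/30 + 1/30 = 1/5
  P(X=1) = 1/30 + 1/6 + 1/30 = 7/30
  P(X=2) = 1/30 + 1/6 + 4/15 = 7/15
  P(X=3) = 1/10 + 0 + 0 = 1/10
H(X) = -[(1/5)·log₂(1/5) + (7/30)·log₂(7/30) + (7/15)·log₂(7/15) + (1/10)·log₂(1/10)]
  = 0.46439 + 0.48989 + 0.51312 + 0.33219 = 1.79959 bits

Marginal of Y (column sums):
  P(Y=0) = 2/15 + 1/30 + 1/30 + 1/10 = 3/10
  P(Y=1) = 1/30 + 1/6 + 1/6 + 0 = 11/30
  P(Y=2) = 1/30 + 1/30 + 4/15 + 0 = 1/3
H(X|Y) = Σ_y P(y)·H(X|Y=y):
  Y=0: P(Y=0) = 3/10, P(X|Y=0) = (4/9, 1/9, 1/9, 1/3) → H(X|Y=0) = 1.75272
  Y=1: P(Y=1) = 11/30, P(X|Y=1) = (1/11, 5/11, 5/11, 0) → H(X|Y=1) = 1.34859
  Y=2: P(Y=2) = 1/3, P(X|Y=2) = (1/10, 1/10, 4/5, 0) → H(X|Y=2) = 0.92193
H(X|Y) = (3/10)·1.75272 + (11/30)·1.34859 + (1/3)·0.92193 = 1.32761 bits

I(X;Y) = H(X) - H(X|Y) = 1.79959 - 1.32761 = 0.4720 bits

Cross-check via I(X;Y) = H(X) + H(Y) - H(X,Y): computing H(Y) from the column sums and H(X,Y) from the 12 cells in the same way gives H(Y) = 1.58015 bits and H(X,Y) = 2.90775 bits, so
I(X;Y) = 1.79959 + 1.58015 - 2.90775 = 0.4720 bits ✓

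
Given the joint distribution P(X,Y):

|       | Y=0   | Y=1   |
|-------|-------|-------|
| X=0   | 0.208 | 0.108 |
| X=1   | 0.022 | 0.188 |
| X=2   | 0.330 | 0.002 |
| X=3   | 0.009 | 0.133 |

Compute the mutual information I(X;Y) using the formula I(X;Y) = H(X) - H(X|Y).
0.5258 bits

I(X;Y) = H(X) - H(X|Y)

Marginal of X (row sums):
  P(X=0) = 0.208 + 0.108 = 0.316
  P(X=1) = 0.022 + 0.188 = 0.210
  P(X=2) = 0.330 + 0.002 = 0.332
  P(X=3) = 0.009 + 0.133 = 0.142
H(X) = -[0.316·log₂(0.316) + 0.210·log₂(0.210) + 0.332·log₂(0.332) + 0.142·log₂(0.142)]
  = 0.5252 + 0.4728 + 0.5281 + 0.3999 = 1.9260 bits

Marginal of Y (column sums):
  P(Y=0) = 0.208 + 0.022 + 0.330 + 0.009 = 0.569
  P(Y=1) = 0.108 + 0.188 + 0.002 + 0.133 = 0.431
H(X|Y) = Σ_y P(y)·H(X|Y=y):
  Y=0: P(Y=0) = 0.569, P(X|Y=0) = (208/569, 22/569, 330/569, 9/569) → H(X|Y=0) = 1.2626
  Y=1: P(Y=1) = 0.431, P(X|Y=1) = (108/431, 188/431, 2/431, 133/431) → H(X|Y=1) = 1.5818
H(X|Y) = 0.569·1.2626 + 0.431·1.5818 = 1.4002 bits

I(X;Y) = H(X) - H(X|Y) = 1.9260 - 1.4002 = 0.5258 bits

Cross-check via I(X;Y) = H(X) + H(Y) - H(X,Y): computing H(Y) from the column sums and H(X,Y) from the 8 cells in the same way gives H(Y) = 0.9862 bits and H(X,Y) = 2.3864 bits, so
I(X;Y) = 1.9260 + 0.9862 - 2.3864 = 0.5258 bits ✓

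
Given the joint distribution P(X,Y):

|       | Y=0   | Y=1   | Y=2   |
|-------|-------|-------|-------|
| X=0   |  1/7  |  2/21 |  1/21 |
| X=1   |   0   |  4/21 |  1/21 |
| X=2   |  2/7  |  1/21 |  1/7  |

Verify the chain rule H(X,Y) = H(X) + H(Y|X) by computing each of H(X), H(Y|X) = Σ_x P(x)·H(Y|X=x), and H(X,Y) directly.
H(X) = 1.5190 bits, H(Y|X) = 1.2057 bits, H(X,Y) = 2.7247 bits

Marginal of X (row sums):
  P(X=0) = 1/7 + 2/21 + 1/21 = 2/7
  P(X=1) = 0 + 4/21 + 1/21 = 5/21
  P(X=2) = 2/7 + 1/21 + 1/7 = 10/21
H(X) = -[(2/7)·log₂(2/7) + (5/21)·log₂(5/21) + (10/21)·log₂(10/21)]
  = 0.516387 + 0.492950 + 0.509709 = 1.5190 bits

H(Y|X) = Σ_x P(x)·H(Y|X=x):
  X=0: P(X=0) = 2/7, P(Y|X=0) = (1/2, 1/3, 1/6) → H(Y|X=0) = 1.459148
  X=1: P(X=1) = 5/21, P(Y|X=1) = (0, 4/5, 1/5) → H(Y|X=1) = 0.721928
  X=2: P(X=2) = 10/21, P(Y|X=2) = (3/5, 1/10, 3/10) → H(Y|X=2) = 1.295462
H(Y|X) = (2/7)·1.459148 + (5/21)·0.721928 + (10/21)·1.295462 = 1.2057 bits

H(X,Y) = -Σ_{x,y} P(x,y) log₂ P(x,y). Per-cell terms -P(x,y)·log₂P(x,y):
  X=0: 0.401051, 0.323078, 0.209158
  X=1: 0.000000, 0.455680, 0.209158
  X=2: 0.516387, 0.209158, 0.401051
  (cells with P = 0 contribute 0)
Sum of the 9 terms: H(X,Y) = 2.7247 bits

Chain rule check:
  H(X) + H(Y|X) = 1.5190 + 1.2057 = 2.7247 bits
  H(X,Y) = 2.7247 bits
✓ Chain rule verified.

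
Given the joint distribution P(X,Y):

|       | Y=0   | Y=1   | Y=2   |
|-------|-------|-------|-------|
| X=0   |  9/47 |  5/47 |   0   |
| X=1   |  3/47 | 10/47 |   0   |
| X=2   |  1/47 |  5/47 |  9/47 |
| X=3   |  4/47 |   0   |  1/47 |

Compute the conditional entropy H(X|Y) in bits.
1.3381 bits

H(X|Y) = H(X,Y) - H(Y)

H(X,Y) = -Σ_{x,y} P(x,y) log₂ P(x,y). Per-cell terms -P(x,y)·log₂P(x,y):
  X=0: 0.45664, 0.34390, 0.00000
  X=1: 0.25338, 0.47503, 0.00000
  X=2: 0.11818, 0.34390, 0.45664
  X=3: 0.30252, 0.00000, 0.11818
  (cells with P = 0 contribute 0)
Sum of the 12 terms: H(X,Y) = 2.86837 bits

Marginal of Y (column sums):
  P(Y=0) = 9/47 + 3/47 + 1/47 + 4/47 = 17/47
  P(Y=1) = 5/47 + 10/47 + 5/47 + 0 = 20/47
  P(Y=2) = 0 + 0 + 9/47 + 1/47 = 10/47
H(Y) = -[(17/47)·log₂(17/47) + (20/47)·log₂(20/47) + (10/47)·log₂(10/47)]
  = 0.53066 + 0.52454 + 0.47503 = 1.53023 bits

H(X|Y) = H(X,Y) - H(Y) = 2.86837 - 1.53023 = 1.3381 bits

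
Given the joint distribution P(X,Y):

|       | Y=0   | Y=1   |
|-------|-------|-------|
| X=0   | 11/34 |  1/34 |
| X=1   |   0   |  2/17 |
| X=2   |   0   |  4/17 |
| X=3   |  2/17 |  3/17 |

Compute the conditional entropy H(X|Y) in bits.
1.3456 bits

H(X|Y) = H(X,Y) - H(Y)

H(X,Y) = -Σ_{x,y} P(x,y) log₂ P(x,y). Per-cell terms -P(x,y)·log₂P(x,y):
  X=0: 0.52672, 0.14963
  X=1: 0.00000, 0.36323
  X=2: 0.00000, 0.49117
  X=3: 0.36323, 0.44162
  (cells with P = 0 contribute 0)
Sum of the 8 terms: H(X,Y) = 2.3356 bits

Marginal of Y (column sums):
  P(Y=0) = 11/34 + 0 + 0 + 2/17 = 15/34
  P(Y=1) = 1/34 + 2/17 + 4/17 + 3/17 = 19/34
H(Y) = -[(15/34)·log₂(15/34) + (19/34)·log₂(19/34)]
  = 0.52084 + 0.46915 = 0.9900 bits

H(X|Y) = H(X,Y) - H(Y) = 2.3356 - 0.9900 = 1.3456 bits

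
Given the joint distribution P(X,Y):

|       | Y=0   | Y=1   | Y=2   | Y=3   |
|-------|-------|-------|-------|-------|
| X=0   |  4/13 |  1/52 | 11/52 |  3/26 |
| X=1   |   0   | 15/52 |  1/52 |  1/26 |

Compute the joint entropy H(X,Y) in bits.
2.2742 bits

H(X,Y) = -Σ_{x,y} P(x,y) log₂ P(x,y). Per-cell terms -P(x,y)·log₂P(x,y):
  X=0: 0.5232, 0.1096, 0.4741, 0.3595
  X=1: 0.0000, 0.5174, 0.1096, 0.1808
  (cells with P = 0 contribute 0)
Sum of the 8 terms: H(X,Y) = 2.2742 bits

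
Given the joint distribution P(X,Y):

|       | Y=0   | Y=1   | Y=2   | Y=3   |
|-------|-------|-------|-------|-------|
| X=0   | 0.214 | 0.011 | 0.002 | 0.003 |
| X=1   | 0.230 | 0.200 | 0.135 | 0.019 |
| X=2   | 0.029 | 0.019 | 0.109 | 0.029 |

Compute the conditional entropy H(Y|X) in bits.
1.4026 bits

H(Y|X) = H(X,Y) - H(X)

H(X,Y) = -Σ_{x,y} P(x,y) log₂ P(x,y). Per-cell terms -P(x,y)·log₂P(x,y):
  X=0: 0.47600, 0.07157, 0.01793, 0.02514
  X=1: 0.48767, 0.46439, 0.39001, 0.10864
  X=2: 0.14813, 0.10864, 0.34854, 0.14813
Sum of the 12 terms: H(X,Y) = 2.7948 bits

Marginal of X (row sums):
  P(X=0) = 0.214 + 0.011 + 0.002 + 0.003 = 0.230
  P(X=1) = 0.230 + 0.200 + 0.135 + 0.019 = 0.584
  P(X=2) = 0.029 + 0.019 + 0.109 + 0.029 = 0.186
H(X) = -[0.230·log₂(0.230) + 0.584·log₂(0.584) + 0.186·log₂(0.186)]
  = 0.48767 + 0.45316 + 0.45135 = 1.3922 bits

H(Y|X) = H(X,Y) - H(X) = 2.7948 - 1.3922 = 1.4026 bits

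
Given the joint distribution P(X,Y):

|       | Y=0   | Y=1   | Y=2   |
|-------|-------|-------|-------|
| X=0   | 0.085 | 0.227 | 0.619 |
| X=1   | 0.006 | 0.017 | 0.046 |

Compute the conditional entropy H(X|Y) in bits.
0.3622 bits

H(X|Y) = H(X,Y) - H(Y)

H(X,Y) = -Σ_{x,y} P(x,y) log₂ P(x,y). Per-cell terms -P(x,y)·log₂P(x,y):
  X=0: 0.30229, 0.48561, 0.42834
  X=1: 0.04428, 0.09993, 0.20434
Sum of the 6 terms: H(X,Y) = 1.5648 bits

Marginal of Y (column sums):
  P(Y=0) = 0.085 + 0.006 = 0.091
  P(Y=1) = 0.227 + 0.017 = 0.244
  P(Y=2) = 0.619 + 0.046 = 0.665
H(Y) = -[0.091·log₂(0.091) + 0.244·log₂(0.244) + 0.665·log₂(0.665)]
  = 0.31468 + 0.49655 + 0.39140 = 1.2026 bits

H(X|Y) = H(X,Y) - H(Y) = 1.5648 - 1.2026 = 0.3622 bits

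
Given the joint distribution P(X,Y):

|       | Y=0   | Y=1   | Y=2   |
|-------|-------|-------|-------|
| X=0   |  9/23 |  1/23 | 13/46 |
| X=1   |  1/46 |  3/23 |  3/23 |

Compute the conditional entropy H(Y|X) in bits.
1.2693 bits

H(Y|X) = H(X,Y) - H(X)

H(X,Y) = -Σ_{x,y} P(x,y) log₂ P(x,y). Per-cell terms -P(x,y)·log₂P(x,y):
  X=0: 0.5297, 0.1967, 0.5152
  X=1: 0.1201, 0.3833, 0.3833
Sum of the 6 terms: H(X,Y) = 2.1283 bits

Marginal of X (row sums):
  P(X=0) = 9/23 + 1/23 + 13/46 = 33/46
  P(X=1) = 1/46 + 3/23 + 3/23 = 13/46
H(X) = -[(33/46)·log₂(33/46) + (13/46)·log₂(13/46)]
  = 0.3438 + 0.5152 = 0.8590 bits

H(Y|X) = H(X,Y) - H(X) = 2.1283 - 0.8590 = 1.2693 bits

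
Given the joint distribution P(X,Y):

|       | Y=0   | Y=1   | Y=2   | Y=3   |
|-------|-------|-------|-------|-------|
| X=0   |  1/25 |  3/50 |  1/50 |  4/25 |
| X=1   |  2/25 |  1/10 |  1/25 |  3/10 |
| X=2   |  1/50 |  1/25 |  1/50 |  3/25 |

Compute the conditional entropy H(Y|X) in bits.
1.6051 bits

H(Y|X) = H(X,Y) - H(X)

H(X,Y) = -Σ_{x,y} P(x,y) log₂ P(x,y). Per-cell terms -P(x,y)·log₂P(x,y):
  X=0: 0.18575, 0.24353, 0.11288, 0.42302
  X=1: 0.29151, 0.33219, 0.18575, 0.52109
  X=2: 0.11288, 0.18575, 0.11288, 0.36707
Sum of the 12 terms: H(X,Y) = 3.0743 bits

Marginal of X (row sums):
  P(X=0) = 1/25 + 3/50 + 1/50 + 4/25 = 7/25
  P(X=1) = 2/25 + 1/10 + 1/25 + 3/10 = 13/25
  P(X=2) = 1/50 + 1/25 + 1/50 + 3/25 = 1/5
H(X) = -[(7/25)·log₂(7/25) + (13/25)·log₂(13/25) + (1/5)·log₂(1/5)]
  = 0.51422 + 0.49058 + 0.46439 = 1.4692 bits

H(Y|X) = H(X,Y) - H(X) = 3.0743 - 1.4692 = 1.6051 bits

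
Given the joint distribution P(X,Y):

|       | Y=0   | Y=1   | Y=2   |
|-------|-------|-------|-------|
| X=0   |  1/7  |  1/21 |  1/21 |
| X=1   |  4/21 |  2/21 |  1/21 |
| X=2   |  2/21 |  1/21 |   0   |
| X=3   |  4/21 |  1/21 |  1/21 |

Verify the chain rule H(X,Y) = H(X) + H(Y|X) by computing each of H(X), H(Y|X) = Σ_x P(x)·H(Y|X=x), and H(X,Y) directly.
H(X) = 1.9387 bits, H(Y|X) = 1.2748 bits, H(X,Y) = 3.2135 bits

Marginal of X (row sums):
  P(X=0) = 1/7 + 1/21 + 1/21 = 5/21
  P(X=1) = 4/21 + 2/21 + 1/21 = 1/3
  P(X=2) = 2/21 + 1/21 + 0 = 1/7
  P(X=3) = 4/21 + 1/21 + 1/21 = 2/7
H(X) = -[(5/21)·log₂(5/21) + (1/3)·log₂(1/3) + (1/7)·log₂(1/7) + (2/7)·log₂(2/7)]
  = 0.49295 + 0.52832 + 0.40105 + 0.51639 = 1.9387 bits

H(Y|X) = Σ_x P(x)·H(Y|X=x):
  X=0: P(X=0) = 5/21, P(Y|X=0) = (3/5, 1/5, 1/5) → H(Y|X=0) = 1.37095
  X=1: P(X=1) = 1/3, P(Y|X=1) = (4/7, 2/7, 1/7) → H(Y|X=1) = 1.37878
  X=2: P(X=2) = 1/7, P(Y|X=2) = (2/3, 1/3, 0) → H(Y|X=2) = 0.91830
  X=3: P(X=3) = 2/7, P(Y|X=3) = (2/3, 1/6, 1/6) → H(Y|X=3) = 1.25163
H(Y|X) = (5/21)·1.37095 + (1/3)·1.37878 + (1/7)·0.91830 + (2/7)·1.25163 = 1.2748 bits

H(X,Y) = -Σ_{x,y} P(x,y) log₂ P(x,y). Per-cell terms -P(x,y)·log₂P(x,y):
  X=0: 0.40105, 0.20916, 0.20916
  X=1: 0.45568, 0.32308, 0.20916
  X=2: 0.32308, 0.20916, 0.00000
  X=3: 0.45568, 0.20916, 0.20916
  (cells with P = 0 contribute 0)
Sum of the 12 terms: H(X,Y) = 3.2135 bits

Chain rule check:
  H(X) + H(Y|X) = 1.9387 + 1.2748 = 3.2135 bits
  H(X,Y) = 3.2135 bits
✓ Chain rule verified.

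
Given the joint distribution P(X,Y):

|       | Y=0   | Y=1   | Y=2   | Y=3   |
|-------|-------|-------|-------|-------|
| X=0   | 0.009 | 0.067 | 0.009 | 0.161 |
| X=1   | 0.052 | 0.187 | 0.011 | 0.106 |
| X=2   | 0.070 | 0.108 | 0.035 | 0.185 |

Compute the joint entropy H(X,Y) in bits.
3.1317 bits

H(X,Y) = -Σ_{x,y} P(x,y) log₂ P(x,y). Per-cell terms -P(x,y)·log₂P(x,y):
  X=0: 0.06116, 0.26128, 0.06116, 0.42421
  X=1: 0.22180, 0.45233, 0.07157, 0.34321
  X=2: 0.26856, 0.34678, 0.16928, 0.45036
Sum of the 12 terms: H(X,Y) = 3.1317 bits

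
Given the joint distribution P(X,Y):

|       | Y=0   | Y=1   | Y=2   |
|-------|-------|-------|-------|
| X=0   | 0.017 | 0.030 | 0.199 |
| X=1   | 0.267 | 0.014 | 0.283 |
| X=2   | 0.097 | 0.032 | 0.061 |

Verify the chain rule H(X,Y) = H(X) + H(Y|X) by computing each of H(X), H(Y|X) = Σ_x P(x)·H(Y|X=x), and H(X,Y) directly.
H(X) = 1.4189 bits, H(Y|X) = 1.1380 bits, H(X,Y) = 2.5570 bits

Marginal of X (row sums):
  P(X=0) = 0.017 + 0.030 + 0.199 = 0.246
  P(X=1) = 0.267 + 0.014 + 0.283 = 0.564
  P(X=2) = 0.097 + 0.032 + 0.061 = 0.190
H(X) = -[0.246·log₂(0.246) + 0.564·log₂(0.564) + 0.190·log₂(0.190)]
  = 0.4977 + 0.4660 + 0.4552 = 1.4189 bits

H(Y|X) = Σ_x P(x)·H(Y|X=x):
  X=0: P(X=0) = 0.246, P(Y|X=0) = (17/246, 5/41, 199/246) → H(Y|X=0) = 0.8841
  X=1: P(X=1) = 0.564, P(Y|X=1) = (89/188, 7/282, 283/564) → H(Y|X=1) = 1.1423
  X=2: P(X=2) = 0.190, P(Y|X=2) = (97/190, 16/95, 61/190) → H(Y|X=2) = 1.4542
H(Y|X) = 0.246·0.8841 + 0.564·1.1423 + 0.190·1.4542 = 1.1380 bits

H(X,Y) = -Σ_{x,y} P(x,y) log₂ P(x,y). Per-cell terms -P(x,y)·log₂P(x,y):
  X=0: 0.0999, 0.1518, 0.4635
  X=1: 0.5087, 0.0862, 0.5154
  X=2: 0.3265, 0.1589, 0.2461
Sum of the 9 terms: H(X,Y) = 2.5570 bits

Chain rule check:
  H(X) + H(Y|X) = 1.4189 + 1.1380 = 2.5569 bits
  H(X,Y) = 2.5570 bits
✓ Chain rule verified (Δ = 0.0001 is 4-dp rounding noise: each of the three values was rounded independently).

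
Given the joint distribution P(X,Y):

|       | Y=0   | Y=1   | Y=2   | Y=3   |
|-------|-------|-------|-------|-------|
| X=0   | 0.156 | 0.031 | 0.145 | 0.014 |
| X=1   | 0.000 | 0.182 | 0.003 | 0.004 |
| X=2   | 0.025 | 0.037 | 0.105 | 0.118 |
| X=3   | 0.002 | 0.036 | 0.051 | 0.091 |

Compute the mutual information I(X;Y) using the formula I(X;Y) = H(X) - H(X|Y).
0.6117 bits

I(X;Y) = H(X) - H(X|Y)

Marginal of X (row sums):
  P(X=0) = 0.156 + 0.031 + 0.145 + 0.014 = 0.346
  P(X=1) = 0.000 + 0.182 + 0.003 + 0.004 = 0.189
  P(X=2) = 0.025 + 0.037 + 0.105 + 0.118 = 0.285
  P(X=3) = 0.002 + 0.036 + 0.051 + 0.091 = 0.180
H(X) = -[0.346·log₂(0.346) + 0.189·log₂(0.189) + 0.285·log₂(0.285) + 0.180·log₂(0.180)]
  = 0.5298 + 0.4543 + 0.5161 + 0.4453 = 1.9455 bits

Marginal of Y (column sums):
  P(Y=0) = 0.156 + 0.000 + 0.025 + 0.002 = 0.183
  P(Y=1) = 0.031 + 0.182 + 0.037 + 0.036 = 0.286
  P(Y=2) = 0.145 + 0.003 + 0.105 + 0.051 = 0.304
  P(Y=3) = 0.014 + 0.004 + 0.118 + 0.091 = 0.227
H(X|Y) = Σ_y P(y)·H(X|Y=y):
  Y=0: P(Y=0) = 0.183, P(X|Y=0) = (52/61, 0, 25/183, 2/183) → H(X|Y=0) = 0.6599
  Y=1: P(Y=1) = 0.286, P(X|Y=1) = (31/286, 7/11, 37/286, 18/143) → H(X|Y=1) = 1.5205
  Y=2: P(Y=2) = 0.304, P(X|Y=2) = (145/304, 3/304, 105/304, 51/304) → H(X|Y=2) = 1.5370
  Y=3: P(Y=3) = 0.227, P(X|Y=3) = (14/227, 4/227, 118/227, 91/227) → H(X|Y=3) = 1.3699
H(X|Y) = 0.183·0.6599 + 0.286·1.5205 + 0.304·1.5370 + 0.227·1.3699 = 1.3338 bits

I(X;Y) = H(X) - H(X|Y) = 1.9455 - 1.3338 = 0.6117 bits

Cross-check via I(X;Y) = H(X) + H(Y) - H(X,Y): computing H(Y) from the column sums and H(X,Y) from the 16 cells in the same way gives H(Y) = 1.9727 bits and H(X,Y) = 3.3065 bits, so
I(X;Y) = 1.9455 + 1.9727 - 3.3065 = 0.6117 bits ✓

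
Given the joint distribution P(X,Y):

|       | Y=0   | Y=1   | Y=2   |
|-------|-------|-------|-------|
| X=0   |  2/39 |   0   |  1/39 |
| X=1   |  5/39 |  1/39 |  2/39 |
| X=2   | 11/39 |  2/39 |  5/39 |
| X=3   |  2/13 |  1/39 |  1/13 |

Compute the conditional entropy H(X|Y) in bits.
1.7578 bits

H(X|Y) = H(X,Y) - H(Y)

H(X,Y) = -Σ_{x,y} P(x,y) log₂ P(x,y). Per-cell terms -P(x,y)·log₂P(x,y):
  X=0: 0.2198, 0.0000, 0.1355
  X=1: 0.3799, 0.1355, 0.2198
  X=2: 0.5150, 0.2198, 0.3799
  X=3: 0.4155, 0.1355, 0.2846
  (cells with P = 0 contribute 0)
Sum of the 12 terms: H(X,Y) = 3.0408 bits

Marginal of Y (column sums):
  P(Y=0) = 2/39 + 5/39 + 11/39 + 2/13 = 8/13
  P(Y=1) = 0 + 1/39 + 2/39 + 1/39 = 4/39
  P(Y=2) = 1/39 + 2/39 + 5/39 + 1/13 = 11/39
H(Y) = -[(8/13)·log₂(8/13) + (4/39)·log₂(4/39) + (11/39)·log₂(11/39)]
  = 0.4310 + 0.3370 + 0.5150 = 1.2830 bits

H(X|Y) = H(X,Y) - H(Y) = 3.0408 - 1.2830 = 1.7578 bits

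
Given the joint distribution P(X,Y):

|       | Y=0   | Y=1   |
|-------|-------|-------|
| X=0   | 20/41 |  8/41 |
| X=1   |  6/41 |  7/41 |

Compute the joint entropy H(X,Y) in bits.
1.8063 bits

H(X,Y) = -Σ_{x,y} P(x,y) log₂ P(x,y). Per-cell terms -P(x,y)·log₂P(x,y):
  X=0: 0.5052, 0.4600
  X=1: 0.4057, 0.4354
Sum of the 4 terms: H(X,Y) = 1.8063 bits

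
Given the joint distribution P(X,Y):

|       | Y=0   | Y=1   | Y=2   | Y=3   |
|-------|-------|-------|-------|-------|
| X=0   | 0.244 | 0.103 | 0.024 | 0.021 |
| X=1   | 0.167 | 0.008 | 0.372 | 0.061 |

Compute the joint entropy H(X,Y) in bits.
2.3443 bits

H(X,Y) = -Σ_{x,y} P(x,y) log₂ P(x,y). Per-cell terms -P(x,y)·log₂P(x,y):
  X=0: 0.49655, 0.33777, 0.12914, 0.11704
  X=1: 0.43121, 0.05573, 0.53070, 0.24614
Sum of the 8 terms: H(X,Y) = 2.3443 bits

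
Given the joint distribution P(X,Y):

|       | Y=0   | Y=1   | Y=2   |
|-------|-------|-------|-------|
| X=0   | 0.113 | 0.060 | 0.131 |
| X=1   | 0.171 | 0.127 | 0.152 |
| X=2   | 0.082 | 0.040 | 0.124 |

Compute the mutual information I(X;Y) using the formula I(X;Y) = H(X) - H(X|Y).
0.0174 bits

I(X;Y) = H(X) - H(X|Y)

Marginal of X (row sums):
  P(X=0) = 0.113 + 0.060 + 0.131 = 0.304
  P(X=1) = 0.171 + 0.127 + 0.152 = 0.450
  P(X=2) = 0.082 + 0.040 + 0.124 = 0.246
H(X) = -[0.304·log₂(0.304) + 0.450·log₂(0.450) + 0.246·log₂(0.246)]
  = 0.52223 + 0.51840 + 0.49772 = 1.53835 bits

Marginal of Y (column sums):
  P(Y=0) = 0.113 + 0.171 + 0.082 = 0.366
  P(Y=1) = 0.060 + 0.127 + 0.040 = 0.227
  P(Y=2) = 0.131 + 0.152 + 0.124 = 0.407
H(X|Y) = Σ_y P(y)·H(X|Y=y):
  Y=0: P(Y=0) = 0.366, P(X|Y=0) = (113/366, 57/122, 41/183) → H(X|Y=0) = 1.51993
  Y=1: P(Y=1) = 0.227, P(X|Y=1) = (60/227, 127/227, 40/227) → H(X|Y=1) = 1.41750
  Y=2: P(Y=2) = 0.407, P(X|Y=2) = (131/407, 152/407, 124/407) → H(X|Y=2) = 1.57949
H(X|Y) = 0.366·1.51993 + 0.227·1.41750 + 0.407·1.57949 = 1.52092 bits

I(X;Y) = H(X) - H(X|Y) = 1.53835 - 1.52092 = 0.0174 bits

Cross-check via I(X;Y) = H(X) + H(Y) - H(X,Y): computing H(Y) from the column sums and H(X,Y) from the 9 cells in the same way gives H(Y) = 1.54418 bits and H(X,Y) = 3.06509 bits, so
I(X;Y) = 1.53835 + 1.54418 - 3.06509 = 0.0174 bits ✓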